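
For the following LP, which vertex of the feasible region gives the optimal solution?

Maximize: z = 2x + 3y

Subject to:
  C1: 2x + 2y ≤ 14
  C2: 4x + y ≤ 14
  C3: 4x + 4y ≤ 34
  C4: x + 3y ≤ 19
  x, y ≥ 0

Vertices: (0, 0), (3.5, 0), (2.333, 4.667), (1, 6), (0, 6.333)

Evaluate the objective at each vertex of the feasible region:
  z(0, 0) = 0
  z(3.5, 0) = 7
  z(2.333, 4.667) = 18.67
  z(1, 6) = 20  ←
  z(0, 6.333) = 19
The maximum is at x = 1, y = 6.

(1, 6)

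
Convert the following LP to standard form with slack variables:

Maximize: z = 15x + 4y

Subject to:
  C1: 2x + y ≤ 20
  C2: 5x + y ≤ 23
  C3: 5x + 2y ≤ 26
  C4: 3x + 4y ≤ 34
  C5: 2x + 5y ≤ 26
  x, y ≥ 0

max z = 15x + 4y

s.t.
  2x + y + s1 = 20
  5x + y + s2 = 23
  5x + 2y + s3 = 26
  3x + 4y + s4 = 34
  2x + 5y + s5 = 26
  x, y, s1, s2, s3, s4, s5 ≥ 0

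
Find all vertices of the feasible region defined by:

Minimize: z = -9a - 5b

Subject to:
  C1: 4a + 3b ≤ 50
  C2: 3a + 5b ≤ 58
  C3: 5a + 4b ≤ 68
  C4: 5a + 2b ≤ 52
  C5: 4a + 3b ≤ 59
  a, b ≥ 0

(0, 0), (10.4, 0), (8, 6), (6.909, 7.455), (0, 11.6)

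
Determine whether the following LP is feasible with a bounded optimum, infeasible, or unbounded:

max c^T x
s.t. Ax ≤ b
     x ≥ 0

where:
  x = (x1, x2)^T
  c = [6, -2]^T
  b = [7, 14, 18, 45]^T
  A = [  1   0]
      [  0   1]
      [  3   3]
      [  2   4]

Feasible with a bounded optimal solution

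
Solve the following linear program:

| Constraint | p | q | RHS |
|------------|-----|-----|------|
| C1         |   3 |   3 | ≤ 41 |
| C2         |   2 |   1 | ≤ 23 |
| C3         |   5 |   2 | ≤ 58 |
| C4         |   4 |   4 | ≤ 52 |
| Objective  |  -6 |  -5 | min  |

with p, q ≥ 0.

Evaluate the objective at each vertex of the feasible region:
  z(0, 0) = 0
  z(11.5, 0) = -69
  z(10, 3) = -75  ←
  z(0, 13) = -65
The minimum is at p = 10, q = 3.

p = 10, q = 3, z = -75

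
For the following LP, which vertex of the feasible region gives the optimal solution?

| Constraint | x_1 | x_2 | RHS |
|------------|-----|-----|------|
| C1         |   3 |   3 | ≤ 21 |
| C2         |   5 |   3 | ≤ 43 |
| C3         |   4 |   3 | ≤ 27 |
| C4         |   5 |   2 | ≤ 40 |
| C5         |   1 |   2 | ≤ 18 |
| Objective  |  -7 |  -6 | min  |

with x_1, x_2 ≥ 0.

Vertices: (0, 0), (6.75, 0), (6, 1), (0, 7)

Evaluate the objective at each vertex of the feasible region:
  z(0, 0) = 0
  z(6.75, 0) = -47.25
  z(6, 1) = -48  ←
  z(0, 7) = -42
The minimum is at x_1 = 6, x_2 = 1.

(6, 1)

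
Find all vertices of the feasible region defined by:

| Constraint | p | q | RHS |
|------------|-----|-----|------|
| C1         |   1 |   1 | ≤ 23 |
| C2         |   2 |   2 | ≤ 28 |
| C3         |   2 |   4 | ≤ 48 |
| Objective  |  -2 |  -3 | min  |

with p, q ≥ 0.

(0, 0), (14, 0), (4, 10), (0, 12)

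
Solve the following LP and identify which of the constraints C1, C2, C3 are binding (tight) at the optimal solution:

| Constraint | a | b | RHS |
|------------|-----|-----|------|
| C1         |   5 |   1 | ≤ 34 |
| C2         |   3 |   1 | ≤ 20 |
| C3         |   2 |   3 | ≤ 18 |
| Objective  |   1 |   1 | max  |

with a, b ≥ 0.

At a = 6, b = 2, compute slack b - a·x for each constraint:
  C1: 34 − 32 = 2  (slack)
  C2: 20 − 20 = 0  (binding)
  C3: 18 − 18 = 0  (binding)

Optimal: a = 6, b = 2
Binding: C2, C3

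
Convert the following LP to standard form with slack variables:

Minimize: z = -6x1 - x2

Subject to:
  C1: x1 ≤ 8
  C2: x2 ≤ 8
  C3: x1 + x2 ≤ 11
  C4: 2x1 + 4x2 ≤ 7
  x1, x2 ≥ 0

min z = -6x1 - x2

s.t.
  x1 + s1 = 8
  x2 + s2 = 8
  x1 + x2 + s3 = 11
  2x1 + 4x2 + s4 = 7
  x1, x2, s1, s2, s3, s4 ≥ 0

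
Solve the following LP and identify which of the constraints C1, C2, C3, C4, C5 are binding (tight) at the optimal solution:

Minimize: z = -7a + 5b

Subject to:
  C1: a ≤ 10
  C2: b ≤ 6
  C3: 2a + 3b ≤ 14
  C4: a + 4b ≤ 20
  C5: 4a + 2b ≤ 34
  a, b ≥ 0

At a = 7, b = 0, compute slack b - a·x for each constraint:
  C1: 10 − 7 = 3  (slack)
  C2: 6 − 0 = 6  (slack)
  C3: 14 − 14 = 0  (binding)
  C4: 20 − 7 = 13  (slack)
  C5: 34 − 28 = 6  (slack)

Optimal: a = 7, b = 0
Binding: C3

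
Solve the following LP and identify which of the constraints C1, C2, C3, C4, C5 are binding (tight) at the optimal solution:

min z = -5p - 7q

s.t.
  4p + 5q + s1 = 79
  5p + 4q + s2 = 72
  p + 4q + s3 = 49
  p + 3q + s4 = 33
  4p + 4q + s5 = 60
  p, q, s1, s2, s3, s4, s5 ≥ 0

At p = 6, q = 9, compute slack b - a·x for each constraint:
  C1: 79 − 69 = 10  (slack)
  C2: 72 − 66 = 6  (slack)
  C3: 49 − 42 = 7  (slack)
  C4: 33 − 33 = 0  (binding)
  C5: 60 − 60 = 0  (binding)

Optimal: p = 6, q = 9
Binding: C4, C5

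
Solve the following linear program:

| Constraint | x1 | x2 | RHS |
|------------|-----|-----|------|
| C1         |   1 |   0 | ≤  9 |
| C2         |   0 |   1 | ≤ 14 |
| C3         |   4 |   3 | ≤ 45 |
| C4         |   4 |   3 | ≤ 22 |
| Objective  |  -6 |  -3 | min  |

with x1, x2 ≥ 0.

Evaluate the objective at each vertex of the feasible region:
  z(0, 0) = 0
  z(5.5, 0) = -33  ←
  z(0, 7.333) = -22
The minimum is at x1 = 5.5, x2 = 0.

x1 = 5.5, x2 = 0, z = -33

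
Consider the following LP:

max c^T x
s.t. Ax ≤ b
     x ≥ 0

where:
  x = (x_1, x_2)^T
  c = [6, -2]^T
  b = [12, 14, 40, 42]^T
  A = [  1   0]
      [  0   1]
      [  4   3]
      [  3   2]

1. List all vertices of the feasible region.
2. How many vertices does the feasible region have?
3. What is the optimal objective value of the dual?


1. (0, 0), (10, 0), (0, 13.33)
2. 3
3. 60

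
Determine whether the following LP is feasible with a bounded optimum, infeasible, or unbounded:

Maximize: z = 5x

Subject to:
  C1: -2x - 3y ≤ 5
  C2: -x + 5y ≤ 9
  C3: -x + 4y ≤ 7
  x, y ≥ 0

Unbounded (objective can increase without bound)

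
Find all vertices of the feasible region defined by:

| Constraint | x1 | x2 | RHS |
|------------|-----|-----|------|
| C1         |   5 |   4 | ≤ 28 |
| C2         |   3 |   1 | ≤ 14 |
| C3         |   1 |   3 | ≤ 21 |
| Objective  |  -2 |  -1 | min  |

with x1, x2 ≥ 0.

(0, 0), (4.667, 0), (4, 2), (0, 7)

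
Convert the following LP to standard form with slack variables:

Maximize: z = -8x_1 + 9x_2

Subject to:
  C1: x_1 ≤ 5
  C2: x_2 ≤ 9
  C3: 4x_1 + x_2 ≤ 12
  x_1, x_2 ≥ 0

max z = -8x_1 + 9x_2

s.t.
  x_1 + s1 = 5
  x_2 + s2 = 9
  4x_1 + x_2 + s3 = 12
  x_1, x_2, s1, s2, s3 ≥ 0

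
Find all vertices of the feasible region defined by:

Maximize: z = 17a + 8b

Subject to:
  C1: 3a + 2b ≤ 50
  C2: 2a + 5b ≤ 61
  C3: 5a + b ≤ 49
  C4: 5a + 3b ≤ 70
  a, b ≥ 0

(0, 0), (9.8, 0), (8, 9), (0, 12.2)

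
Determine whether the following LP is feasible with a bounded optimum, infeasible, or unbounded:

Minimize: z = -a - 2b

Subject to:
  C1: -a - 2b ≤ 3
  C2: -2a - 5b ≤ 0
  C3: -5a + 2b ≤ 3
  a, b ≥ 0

Unbounded (objective can decrease without bound)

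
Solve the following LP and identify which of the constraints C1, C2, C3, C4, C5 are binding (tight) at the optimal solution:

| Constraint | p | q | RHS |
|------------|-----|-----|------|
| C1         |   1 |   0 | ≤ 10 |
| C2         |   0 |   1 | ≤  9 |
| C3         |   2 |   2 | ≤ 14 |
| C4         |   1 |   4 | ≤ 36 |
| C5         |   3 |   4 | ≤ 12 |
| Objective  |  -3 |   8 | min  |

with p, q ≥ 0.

At p = 4, q = 0, compute slack b - a·x for each constraint:
  C1: 10 − 4 = 6  (slack)
  C2: 9 − 0 = 9  (slack)
  C3: 14 − 8 = 6  (slack)
  C4: 36 − 4 = 32  (slack)
  C5: 12 − 12 = 0  (binding)

Optimal: p = 4, q = 0
Binding: C5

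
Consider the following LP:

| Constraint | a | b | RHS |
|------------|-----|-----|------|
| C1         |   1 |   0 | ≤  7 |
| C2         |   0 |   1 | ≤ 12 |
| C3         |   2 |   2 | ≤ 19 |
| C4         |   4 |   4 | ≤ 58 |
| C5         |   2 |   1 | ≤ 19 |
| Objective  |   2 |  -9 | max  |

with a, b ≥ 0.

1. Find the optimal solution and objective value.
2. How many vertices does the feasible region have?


1. a = 7, b = 0, z = 14
2. 4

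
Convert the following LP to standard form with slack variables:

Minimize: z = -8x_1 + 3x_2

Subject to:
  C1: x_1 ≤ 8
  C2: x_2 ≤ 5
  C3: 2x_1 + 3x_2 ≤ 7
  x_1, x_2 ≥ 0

min z = -8x_1 + 3x_2

s.t.
  x_1 + s1 = 8
  x_2 + s2 = 5
  2x_1 + 3x_2 + s3 = 7
  x_1, x_2, s1, s2, s3 ≥ 0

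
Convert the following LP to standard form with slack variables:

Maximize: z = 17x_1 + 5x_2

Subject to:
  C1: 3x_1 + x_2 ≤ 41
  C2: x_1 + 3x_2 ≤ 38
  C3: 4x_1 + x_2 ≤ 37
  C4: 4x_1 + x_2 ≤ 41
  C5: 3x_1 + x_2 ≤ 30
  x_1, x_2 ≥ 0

max z = 17x_1 + 5x_2

s.t.
  3x_1 + x_2 + s1 = 41
  x_1 + 3x_2 + s2 = 38
  4x_1 + x_2 + s3 = 37
  4x_1 + x_2 + s4 = 41
  3x_1 + x_2 + s5 = 30
  x_1, x_2, s1, s2, s3, s4, s5 ≥ 0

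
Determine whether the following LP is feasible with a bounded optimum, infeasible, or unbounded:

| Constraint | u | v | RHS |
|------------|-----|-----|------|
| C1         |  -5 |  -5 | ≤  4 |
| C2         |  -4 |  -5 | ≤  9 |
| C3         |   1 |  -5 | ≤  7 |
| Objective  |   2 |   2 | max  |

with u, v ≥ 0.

Unbounded (objective can increase without bound)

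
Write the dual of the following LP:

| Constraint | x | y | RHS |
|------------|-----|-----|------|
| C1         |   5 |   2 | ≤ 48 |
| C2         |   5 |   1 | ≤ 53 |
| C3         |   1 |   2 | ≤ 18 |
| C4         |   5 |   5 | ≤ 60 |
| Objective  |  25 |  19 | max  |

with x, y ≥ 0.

Primal max cᵀx s.t. Ax ≤ b, x ≥ 0  →  Dual min bᵀy s.t. Aᵀy ≥ c, y ≥ 0.

Minimize: z = 48y1 + 53y2 + 18y3 + 60y4

Subject to:
  5y1 + 5y2 + y3 + 5y4 ≥ 25
  2y1 + y2 + 2y3 + 5y4 ≥ 19
  y1, y2, y3, y4 ≥ 0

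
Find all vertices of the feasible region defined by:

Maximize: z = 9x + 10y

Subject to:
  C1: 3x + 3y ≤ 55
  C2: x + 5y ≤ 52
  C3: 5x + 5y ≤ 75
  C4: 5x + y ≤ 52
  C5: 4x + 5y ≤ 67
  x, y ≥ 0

(0, 0), (10.4, 0), (9.25, 5.75), (8, 7), (5, 9.4), (0, 10.4)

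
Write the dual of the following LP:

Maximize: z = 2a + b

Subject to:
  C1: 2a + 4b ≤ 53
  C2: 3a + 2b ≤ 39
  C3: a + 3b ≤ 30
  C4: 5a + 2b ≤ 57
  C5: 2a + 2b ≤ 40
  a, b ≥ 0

Primal max cᵀx s.t. Ax ≤ b, x ≥ 0  →  Dual min bᵀy s.t. Aᵀy ≥ c, y ≥ 0.

Minimize: z = 53y1 + 39y2 + 30y3 + 57y4 + 40y5

Subject to:
  2y1 + 3y2 + y3 + 5y4 + 2y5 ≥ 2
  4y1 + 2y2 + 3y3 + 2y4 + 2y5 ≥ 1
  y1, y2, y3, y4, y5 ≥ 0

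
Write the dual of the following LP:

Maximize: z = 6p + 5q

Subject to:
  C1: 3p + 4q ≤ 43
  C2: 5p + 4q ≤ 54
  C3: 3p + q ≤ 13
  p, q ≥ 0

Primal max cᵀx s.t. Ax ≤ b, x ≥ 0  →  Dual min bᵀy s.t. Aᵀy ≥ c, y ≥ 0.

Minimize: z = 43y1 + 54y2 + 13y3

Subject to:
  3y1 + 5y2 + 3y3 ≥ 6
  4y1 + 4y2 + y3 ≥ 5
  y1, y2, y3 ≥ 0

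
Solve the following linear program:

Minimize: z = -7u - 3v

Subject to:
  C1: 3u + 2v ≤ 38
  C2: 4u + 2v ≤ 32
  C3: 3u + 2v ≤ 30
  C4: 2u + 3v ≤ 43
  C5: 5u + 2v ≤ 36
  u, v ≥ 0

Evaluate the objective at each vertex of the feasible region:
  z(0, 0) = 0
  z(7.2, 0) = -50.4
  z(4, 8) = -52  ←
  z(2, 12) = -50
  z(0.8, 13.8) = -47
  z(0, 14.33) = -43
The minimum is at u = 4, v = 8.

u = 4, v = 8, z = -52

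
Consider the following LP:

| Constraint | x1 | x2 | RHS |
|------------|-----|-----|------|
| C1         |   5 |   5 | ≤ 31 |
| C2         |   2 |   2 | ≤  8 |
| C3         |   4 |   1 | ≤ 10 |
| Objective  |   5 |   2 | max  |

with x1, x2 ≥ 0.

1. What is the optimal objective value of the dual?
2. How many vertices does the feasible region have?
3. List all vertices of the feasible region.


1. 14
2. 4
3. (0, 0), (2.5, 0), (2, 2), (0, 4)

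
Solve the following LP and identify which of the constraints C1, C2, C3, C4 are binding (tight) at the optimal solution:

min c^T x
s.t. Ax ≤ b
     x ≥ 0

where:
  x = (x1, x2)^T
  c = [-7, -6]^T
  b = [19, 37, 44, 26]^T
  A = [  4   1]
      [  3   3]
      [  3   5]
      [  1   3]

At x1 = 3, x2 = 7, compute slack b - a·x for each constraint:
  C1: 19 − 19 = 0  (binding)
  C2: 37 − 30 = 7  (slack)
  C3: 44 − 44 = 0  (binding)
  C4: 26 − 24 = 2  (slack)

Optimal: x1 = 3, x2 = 7
Binding: C1, C3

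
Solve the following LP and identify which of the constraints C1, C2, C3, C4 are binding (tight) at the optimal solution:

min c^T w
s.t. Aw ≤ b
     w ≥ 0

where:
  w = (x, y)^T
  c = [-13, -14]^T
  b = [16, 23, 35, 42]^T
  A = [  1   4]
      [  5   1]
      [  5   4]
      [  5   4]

At x = 4, y = 3, compute slack b - a·x for each constraint:
  C1: 16 − 16 = 0  (binding)
  C2: 23 − 23 = 0  (binding)
  C3: 35 − 32 = 3  (slack)
  C4: 42 − 32 = 10  (slack)

Optimal: x = 4, y = 3
Binding: C1, C2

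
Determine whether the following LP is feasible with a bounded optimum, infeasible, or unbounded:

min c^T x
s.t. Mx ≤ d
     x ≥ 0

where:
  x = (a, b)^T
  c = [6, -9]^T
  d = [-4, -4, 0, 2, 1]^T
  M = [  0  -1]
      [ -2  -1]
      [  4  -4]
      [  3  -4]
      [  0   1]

Infeasible (no feasible solution exists)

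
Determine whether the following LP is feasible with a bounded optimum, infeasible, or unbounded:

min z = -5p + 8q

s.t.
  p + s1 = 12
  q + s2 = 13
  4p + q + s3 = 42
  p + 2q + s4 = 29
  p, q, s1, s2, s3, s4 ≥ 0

Feasible with a bounded optimal solution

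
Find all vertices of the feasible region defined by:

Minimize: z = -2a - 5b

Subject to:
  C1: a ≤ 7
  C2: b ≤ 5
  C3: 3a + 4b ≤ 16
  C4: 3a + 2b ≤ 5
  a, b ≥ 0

(0, 0), (1.667, 0), (0, 2.5)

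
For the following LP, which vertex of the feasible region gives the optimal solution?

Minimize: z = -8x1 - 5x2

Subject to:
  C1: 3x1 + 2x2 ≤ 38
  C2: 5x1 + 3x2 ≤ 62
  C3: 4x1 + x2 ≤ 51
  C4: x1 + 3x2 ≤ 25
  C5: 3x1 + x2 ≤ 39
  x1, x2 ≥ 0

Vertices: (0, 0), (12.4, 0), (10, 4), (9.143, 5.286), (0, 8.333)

Evaluate the objective at each vertex of the feasible region:
  z(0, 0) = 0
  z(12.4, 0) = -99.2
  z(10, 4) = -100  ←
  z(9.143, 5.286) = -99.57
  z(0, 8.333) = -41.67
The minimum is at x1 = 10, x2 = 4.

(10, 4)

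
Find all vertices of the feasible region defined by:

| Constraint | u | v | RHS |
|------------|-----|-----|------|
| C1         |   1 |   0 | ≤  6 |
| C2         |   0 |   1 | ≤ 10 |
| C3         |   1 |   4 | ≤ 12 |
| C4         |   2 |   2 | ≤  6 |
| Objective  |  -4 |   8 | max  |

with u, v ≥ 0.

(0, 0), (3, 0), (0, 3)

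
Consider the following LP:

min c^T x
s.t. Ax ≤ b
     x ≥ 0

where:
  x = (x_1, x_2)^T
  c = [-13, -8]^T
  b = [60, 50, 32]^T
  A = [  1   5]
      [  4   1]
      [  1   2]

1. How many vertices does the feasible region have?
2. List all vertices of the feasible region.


1. 4
2. (0, 0), (12.5, 0), (10, 10), (0, 12)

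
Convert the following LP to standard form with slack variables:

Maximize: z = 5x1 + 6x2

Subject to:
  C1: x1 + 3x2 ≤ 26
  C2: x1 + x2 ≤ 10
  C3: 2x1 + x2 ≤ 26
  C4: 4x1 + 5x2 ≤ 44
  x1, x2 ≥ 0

max z = 5x1 + 6x2

s.t.
  x1 + 3x2 + s1 = 26
  x1 + x2 + s2 = 10
  2x1 + x2 + s3 = 26
  4x1 + 5x2 + s4 = 44
  x1, x2, s1, s2, s3, s4 ≥ 0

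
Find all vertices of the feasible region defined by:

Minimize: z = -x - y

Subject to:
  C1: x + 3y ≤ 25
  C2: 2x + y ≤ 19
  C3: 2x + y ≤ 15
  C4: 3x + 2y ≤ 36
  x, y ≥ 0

(0, 0), (7.5, 0), (4, 7), (0, 8.333)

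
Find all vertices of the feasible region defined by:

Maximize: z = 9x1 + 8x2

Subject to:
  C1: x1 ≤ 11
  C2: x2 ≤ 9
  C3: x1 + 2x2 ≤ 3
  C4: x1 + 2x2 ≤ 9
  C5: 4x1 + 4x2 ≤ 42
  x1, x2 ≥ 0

(0, 0), (3, 0), (0, 1.5)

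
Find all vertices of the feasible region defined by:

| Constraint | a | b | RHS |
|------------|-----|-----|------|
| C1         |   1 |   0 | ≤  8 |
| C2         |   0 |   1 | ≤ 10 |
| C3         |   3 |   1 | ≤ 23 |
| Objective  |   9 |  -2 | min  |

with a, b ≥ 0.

(0, 0), (7.667, 0), (4.333, 10), (0, 10)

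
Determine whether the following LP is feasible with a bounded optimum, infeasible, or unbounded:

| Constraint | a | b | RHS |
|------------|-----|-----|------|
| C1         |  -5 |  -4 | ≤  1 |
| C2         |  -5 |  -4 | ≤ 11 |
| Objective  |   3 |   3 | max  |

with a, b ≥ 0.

Unbounded (objective can increase without bound)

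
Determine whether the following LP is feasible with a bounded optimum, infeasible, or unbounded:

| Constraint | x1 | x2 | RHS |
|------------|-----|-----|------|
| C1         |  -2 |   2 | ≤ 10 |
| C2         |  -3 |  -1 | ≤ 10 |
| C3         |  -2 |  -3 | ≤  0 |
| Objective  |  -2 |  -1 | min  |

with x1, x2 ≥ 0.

Unbounded (objective can decrease without bound)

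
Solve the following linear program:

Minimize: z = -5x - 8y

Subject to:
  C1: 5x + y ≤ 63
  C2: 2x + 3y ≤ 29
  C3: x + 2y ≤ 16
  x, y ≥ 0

Evaluate the objective at each vertex of the feasible region:
  z(0, 0) = 0
  z(12.6, 0) = -63
  z(12.31, 1.462) = -73.23
  z(10, 3) = -74  ←
  z(0, 8) = -64
The minimum is at x = 10, y = 3.

x = 10, y = 3, z = -74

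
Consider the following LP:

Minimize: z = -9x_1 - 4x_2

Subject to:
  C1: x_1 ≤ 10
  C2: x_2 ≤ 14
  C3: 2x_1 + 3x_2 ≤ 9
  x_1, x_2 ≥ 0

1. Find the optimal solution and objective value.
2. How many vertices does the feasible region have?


1. x_1 = 4.5, x_2 = 0, z = -40.5
2. 3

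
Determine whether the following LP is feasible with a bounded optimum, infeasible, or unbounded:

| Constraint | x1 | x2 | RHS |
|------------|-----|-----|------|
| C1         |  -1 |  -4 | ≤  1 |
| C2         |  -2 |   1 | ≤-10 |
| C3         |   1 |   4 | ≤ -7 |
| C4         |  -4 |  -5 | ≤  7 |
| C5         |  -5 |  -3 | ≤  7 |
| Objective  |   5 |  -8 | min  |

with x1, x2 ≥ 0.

Infeasible (no feasible solution exists)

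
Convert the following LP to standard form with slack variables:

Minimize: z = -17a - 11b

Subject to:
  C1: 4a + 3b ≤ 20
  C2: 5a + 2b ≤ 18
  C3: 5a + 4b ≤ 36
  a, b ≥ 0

min z = -17a - 11b

s.t.
  4a + 3b + s1 = 20
  5a + 2b + s2 = 18
  5a + 4b + s3 = 36
  a, b, s1, s2, s3 ≥ 0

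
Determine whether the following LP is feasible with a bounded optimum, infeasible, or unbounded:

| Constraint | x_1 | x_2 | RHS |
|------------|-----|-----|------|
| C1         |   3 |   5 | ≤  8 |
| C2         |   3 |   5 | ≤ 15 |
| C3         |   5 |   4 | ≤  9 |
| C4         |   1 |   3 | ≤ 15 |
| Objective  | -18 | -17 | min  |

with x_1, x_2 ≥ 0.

Feasible with a bounded optimal solution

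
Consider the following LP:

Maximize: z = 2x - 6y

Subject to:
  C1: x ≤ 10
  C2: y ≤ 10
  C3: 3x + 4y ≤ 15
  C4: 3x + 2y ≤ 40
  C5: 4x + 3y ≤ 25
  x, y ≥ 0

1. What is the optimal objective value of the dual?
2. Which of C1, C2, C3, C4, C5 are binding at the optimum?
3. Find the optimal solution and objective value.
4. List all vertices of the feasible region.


1. 10
2. C3
3. x = 5, y = 0, z = 10
4. (0, 0), (5, 0), (0, 3.75)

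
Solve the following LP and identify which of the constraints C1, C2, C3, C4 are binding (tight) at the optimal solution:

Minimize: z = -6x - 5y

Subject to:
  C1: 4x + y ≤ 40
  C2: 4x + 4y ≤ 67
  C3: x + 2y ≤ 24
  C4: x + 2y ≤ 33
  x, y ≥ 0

At x = 8, y = 8, compute slack b - a·x for each constraint:
  C1: 40 − 40 = 0  (binding)
  C2: 67 − 64 = 3  (slack)
  C3: 24 − 24 = 0  (binding)
  C4: 33 − 24 = 9  (slack)

Optimal: x = 8, y = 8
Binding: C1, C3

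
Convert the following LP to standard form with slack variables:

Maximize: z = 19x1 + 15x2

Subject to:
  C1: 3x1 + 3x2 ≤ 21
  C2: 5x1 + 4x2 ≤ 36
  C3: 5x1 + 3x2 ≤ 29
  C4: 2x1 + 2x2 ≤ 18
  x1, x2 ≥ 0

max z = 19x1 + 15x2

s.t.
  3x1 + 3x2 + s1 = 21
  5x1 + 4x2 + s2 = 36
  5x1 + 3x2 + s3 = 29
  2x1 + 2x2 + s4 = 18
  x1, x2, s1, s2, s3, s4 ≥ 0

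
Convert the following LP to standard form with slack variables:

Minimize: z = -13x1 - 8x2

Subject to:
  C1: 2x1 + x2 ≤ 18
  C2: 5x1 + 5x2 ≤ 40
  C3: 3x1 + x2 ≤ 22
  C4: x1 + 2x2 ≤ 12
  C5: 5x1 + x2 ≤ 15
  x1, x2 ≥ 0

min z = -13x1 - 8x2

s.t.
  2x1 + x2 + s1 = 18
  5x1 + 5x2 + s2 = 40
  3x1 + x2 + s3 = 22
  x1 + 2x2 + s4 = 12
  5x1 + x2 + s5 = 15
  x1, x2, s1, s2, s3, s4, s5 ≥ 0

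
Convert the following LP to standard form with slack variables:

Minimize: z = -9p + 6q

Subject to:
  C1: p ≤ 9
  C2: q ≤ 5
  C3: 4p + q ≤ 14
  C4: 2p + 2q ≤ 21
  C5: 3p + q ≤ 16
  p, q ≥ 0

min z = -9p + 6q

s.t.
  p + s1 = 9
  q + s2 = 5
  4p + q + s3 = 14
  2p + 2q + s4 = 21
  3p + q + s5 = 16
  p, q, s1, s2, s3, s4, s5 ≥ 0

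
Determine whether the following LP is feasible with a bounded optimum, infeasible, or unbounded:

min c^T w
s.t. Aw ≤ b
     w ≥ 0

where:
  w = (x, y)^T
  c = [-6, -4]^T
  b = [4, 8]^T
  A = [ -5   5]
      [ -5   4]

Unbounded (objective can decrease without bound)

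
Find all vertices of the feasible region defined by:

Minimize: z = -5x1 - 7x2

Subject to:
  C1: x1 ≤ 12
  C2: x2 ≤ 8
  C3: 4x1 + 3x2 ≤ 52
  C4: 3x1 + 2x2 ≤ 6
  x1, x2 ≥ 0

(0, 0), (2, 0), (0, 3)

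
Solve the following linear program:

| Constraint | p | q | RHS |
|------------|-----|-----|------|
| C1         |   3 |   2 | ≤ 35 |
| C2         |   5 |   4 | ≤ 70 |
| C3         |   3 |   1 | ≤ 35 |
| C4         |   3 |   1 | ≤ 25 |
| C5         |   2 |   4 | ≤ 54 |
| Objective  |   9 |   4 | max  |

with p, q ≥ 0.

Evaluate the objective at each vertex of the feasible region:
  z(0, 0) = 0
  z(8.333, 0) = 75
  z(5, 10) = 85  ←
  z(4, 11.5) = 82
  z(0, 13.5) = 54
The maximum is at p = 5, q = 10.

p = 5, q = 10, z = 85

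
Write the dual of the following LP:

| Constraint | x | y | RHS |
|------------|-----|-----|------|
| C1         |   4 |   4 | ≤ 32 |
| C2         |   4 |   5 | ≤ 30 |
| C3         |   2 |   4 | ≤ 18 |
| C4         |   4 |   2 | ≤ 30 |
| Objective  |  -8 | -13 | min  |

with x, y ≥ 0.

Primal min cᵀx s.t. Ax ≤ b, x ≥ 0  →  Dual max −bᵀy s.t. Aᵀy ≥ −c, y ≥ 0.

Maximize: z = -32y1 - 30y2 - 18y3 - 30y4

Subject to:
  4y1 + 4y2 + 2y3 + 4y4 ≥ 8
  4y1 + 5y2 + 4y3 + 2y4 ≥ 13
  y1, y2, y3, y4 ≥ 0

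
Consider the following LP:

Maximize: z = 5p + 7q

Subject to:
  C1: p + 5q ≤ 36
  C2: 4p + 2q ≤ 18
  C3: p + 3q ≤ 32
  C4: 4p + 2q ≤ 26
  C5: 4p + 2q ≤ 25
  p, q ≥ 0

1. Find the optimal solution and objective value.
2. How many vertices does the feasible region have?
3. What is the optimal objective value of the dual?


1. p = 1, q = 7, z = 54
2. 4
3. 54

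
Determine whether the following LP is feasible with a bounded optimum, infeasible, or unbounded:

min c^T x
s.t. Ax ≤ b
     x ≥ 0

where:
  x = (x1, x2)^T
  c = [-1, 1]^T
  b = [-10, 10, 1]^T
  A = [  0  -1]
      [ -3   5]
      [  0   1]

Infeasible (no feasible solution exists)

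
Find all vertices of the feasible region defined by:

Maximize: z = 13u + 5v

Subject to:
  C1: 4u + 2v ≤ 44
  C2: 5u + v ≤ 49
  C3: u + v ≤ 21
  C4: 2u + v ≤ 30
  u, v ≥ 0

(0, 0), (9.8, 0), (9, 4), (1, 20), (0, 21)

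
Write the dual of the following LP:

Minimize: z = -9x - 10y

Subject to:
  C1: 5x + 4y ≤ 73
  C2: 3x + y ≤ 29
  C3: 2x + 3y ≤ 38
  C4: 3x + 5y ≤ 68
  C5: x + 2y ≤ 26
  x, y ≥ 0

Primal min cᵀx s.t. Ax ≤ b, x ≥ 0  →  Dual max −bᵀy s.t. Aᵀy ≥ −c, y ≥ 0.

Maximize: z = -73y1 - 29y2 - 38y3 - 68y4 - 26y5

Subject to:
  5y1 + 3y2 + 2y3 + 3y4 + y5 ≥ 9
  4y1 + y2 + 3y3 + 5y4 + 2y5 ≥ 10
  y1, y2, y3, y4, y5 ≥ 0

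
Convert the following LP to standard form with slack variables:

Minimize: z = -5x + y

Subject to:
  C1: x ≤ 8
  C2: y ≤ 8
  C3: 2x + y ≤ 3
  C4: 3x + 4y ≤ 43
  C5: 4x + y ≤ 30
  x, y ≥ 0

min z = -5x + y

s.t.
  x + s1 = 8
  y + s2 = 8
  2x + y + s3 = 3
  3x + 4y + s4 = 43
  4x + y + s5 = 30
  x, y, s1, s2, s3, s4, s5 ≥ 0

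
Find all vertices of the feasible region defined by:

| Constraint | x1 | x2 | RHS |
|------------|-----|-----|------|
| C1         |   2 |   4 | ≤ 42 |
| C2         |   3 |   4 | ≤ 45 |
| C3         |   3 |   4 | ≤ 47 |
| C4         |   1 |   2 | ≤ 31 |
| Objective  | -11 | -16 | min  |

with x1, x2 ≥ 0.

(0, 0), (15, 0), (3, 9), (0, 10.5)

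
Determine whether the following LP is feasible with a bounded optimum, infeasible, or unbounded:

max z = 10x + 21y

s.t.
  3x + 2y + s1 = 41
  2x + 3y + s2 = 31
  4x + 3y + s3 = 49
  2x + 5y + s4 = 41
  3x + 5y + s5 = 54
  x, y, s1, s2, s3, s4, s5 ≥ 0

Feasible with a bounded optimal solution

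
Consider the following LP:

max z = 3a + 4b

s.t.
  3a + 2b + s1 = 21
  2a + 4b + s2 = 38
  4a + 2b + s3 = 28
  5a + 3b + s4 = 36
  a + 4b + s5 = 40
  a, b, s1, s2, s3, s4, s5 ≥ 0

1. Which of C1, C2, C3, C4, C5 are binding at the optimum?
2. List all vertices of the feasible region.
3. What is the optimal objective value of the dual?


1. C1, C2
2. (0, 0), (7, 0), (1, 9), (0, 9.5)
3. 39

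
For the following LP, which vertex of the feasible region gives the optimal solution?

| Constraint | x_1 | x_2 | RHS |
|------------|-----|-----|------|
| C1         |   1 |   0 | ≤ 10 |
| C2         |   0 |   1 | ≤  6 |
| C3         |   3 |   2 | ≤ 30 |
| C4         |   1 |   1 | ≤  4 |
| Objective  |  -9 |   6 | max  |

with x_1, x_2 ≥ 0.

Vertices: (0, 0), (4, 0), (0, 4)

Evaluate the objective at each vertex of the feasible region:
  z(0, 0) = 0
  z(4, 0) = -36
  z(0, 4) = 24  ←
The maximum is at x_1 = 0, x_2 = 4.

(0, 4)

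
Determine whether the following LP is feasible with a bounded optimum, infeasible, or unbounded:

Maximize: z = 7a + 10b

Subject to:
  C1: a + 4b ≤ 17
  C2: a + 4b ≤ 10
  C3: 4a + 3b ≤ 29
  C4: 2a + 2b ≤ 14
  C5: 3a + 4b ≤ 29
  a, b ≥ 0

Feasible with a bounded optimal solution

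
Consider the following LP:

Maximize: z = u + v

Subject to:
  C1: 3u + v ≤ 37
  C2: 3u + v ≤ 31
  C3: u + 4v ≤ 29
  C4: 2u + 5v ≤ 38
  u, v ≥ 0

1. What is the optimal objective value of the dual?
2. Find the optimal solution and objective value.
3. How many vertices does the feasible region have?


1. 13
2. u = 9, v = 4, z = 13
3. 5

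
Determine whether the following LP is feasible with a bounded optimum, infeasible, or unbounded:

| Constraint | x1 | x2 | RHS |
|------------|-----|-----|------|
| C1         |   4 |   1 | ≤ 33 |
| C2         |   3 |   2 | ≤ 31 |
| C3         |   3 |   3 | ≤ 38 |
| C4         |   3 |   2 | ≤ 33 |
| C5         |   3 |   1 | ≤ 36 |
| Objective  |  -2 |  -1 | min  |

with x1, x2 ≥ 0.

Feasible with a bounded optimal solution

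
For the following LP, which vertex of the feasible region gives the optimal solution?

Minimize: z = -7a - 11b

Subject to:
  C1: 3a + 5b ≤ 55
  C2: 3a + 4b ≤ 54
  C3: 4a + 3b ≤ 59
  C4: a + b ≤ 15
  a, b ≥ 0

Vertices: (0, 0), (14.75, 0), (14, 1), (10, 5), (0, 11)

Evaluate the objective at each vertex of the feasible region:
  z(0, 0) = 0
  z(14.75, 0) = -103.2
  z(14, 1) = -109
  z(10, 5) = -125  ←
  z(0, 11) = -121
The minimum is at a = 10, b = 5.

(10, 5)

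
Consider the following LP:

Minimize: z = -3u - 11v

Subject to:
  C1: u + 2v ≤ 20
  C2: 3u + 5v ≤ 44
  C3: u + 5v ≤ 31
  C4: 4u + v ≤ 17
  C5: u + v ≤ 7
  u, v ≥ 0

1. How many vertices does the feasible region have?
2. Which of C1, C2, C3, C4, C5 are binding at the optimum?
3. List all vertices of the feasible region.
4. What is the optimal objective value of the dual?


1. 5
2. C3, C5
3. (0, 0), (4.25, 0), (3.333, 3.667), (1, 6), (0, 6.2)
4. -69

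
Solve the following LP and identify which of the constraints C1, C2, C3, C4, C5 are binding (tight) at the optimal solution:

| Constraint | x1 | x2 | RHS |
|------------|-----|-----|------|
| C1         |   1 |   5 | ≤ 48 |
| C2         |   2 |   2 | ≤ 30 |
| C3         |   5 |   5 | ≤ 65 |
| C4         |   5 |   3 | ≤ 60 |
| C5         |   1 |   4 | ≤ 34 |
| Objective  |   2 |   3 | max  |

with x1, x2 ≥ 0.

At x1 = 6, x2 = 7, compute slack b - a·x for each constraint:
  C1: 48 − 41 = 7  (slack)
  C2: 30 − 26 = 4  (slack)
  C3: 65 − 65 = 0  (binding)
  C4: 60 − 51 = 9  (slack)
  C5: 34 − 34 = 0  (binding)

Optimal: x1 = 6, x2 = 7
Binding: C3, C5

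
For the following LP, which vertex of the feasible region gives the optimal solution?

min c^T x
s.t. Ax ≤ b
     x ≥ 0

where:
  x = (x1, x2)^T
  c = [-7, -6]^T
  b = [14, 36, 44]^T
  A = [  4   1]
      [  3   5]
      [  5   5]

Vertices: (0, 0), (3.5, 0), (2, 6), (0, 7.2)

Evaluate the objective at each vertex of the feasible region:
  z(0, 0) = 0
  z(3.5, 0) = -24.5
  z(2, 6) = -50  ←
  z(0, 7.2) = -43.2
The minimum is at x1 = 2, x2 = 6.

(2, 6)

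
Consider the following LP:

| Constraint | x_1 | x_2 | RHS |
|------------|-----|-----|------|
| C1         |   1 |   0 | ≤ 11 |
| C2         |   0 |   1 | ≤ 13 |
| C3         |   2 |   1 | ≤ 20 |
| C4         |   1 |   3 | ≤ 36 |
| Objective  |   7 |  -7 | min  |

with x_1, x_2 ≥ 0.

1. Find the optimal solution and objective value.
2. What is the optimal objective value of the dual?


1. x_1 = 0, x_2 = 12, z = -84
2. -84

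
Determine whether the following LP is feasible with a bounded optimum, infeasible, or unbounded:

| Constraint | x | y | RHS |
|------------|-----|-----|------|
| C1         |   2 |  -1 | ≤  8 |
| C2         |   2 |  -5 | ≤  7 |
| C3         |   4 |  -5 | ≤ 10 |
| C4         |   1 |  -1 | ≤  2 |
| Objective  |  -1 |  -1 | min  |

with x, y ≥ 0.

Unbounded (objective can decrease without bound)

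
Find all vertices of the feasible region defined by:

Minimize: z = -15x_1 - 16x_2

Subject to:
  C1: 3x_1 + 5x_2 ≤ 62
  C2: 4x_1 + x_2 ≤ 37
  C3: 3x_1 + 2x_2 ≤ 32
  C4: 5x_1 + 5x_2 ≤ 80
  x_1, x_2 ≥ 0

(0, 0), (9.25, 0), (8.4, 3.4), (4, 10), (0, 12.4)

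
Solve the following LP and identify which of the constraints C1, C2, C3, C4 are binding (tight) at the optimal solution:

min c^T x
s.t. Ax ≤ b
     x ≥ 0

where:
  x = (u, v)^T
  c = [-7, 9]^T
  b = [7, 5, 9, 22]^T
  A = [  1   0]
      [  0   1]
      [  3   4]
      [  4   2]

At u = 3, v = 0, compute slack b - a·x for each constraint:
  C1: 7 − 3 = 4  (slack)
  C2: 5 − 0 = 5  (slack)
  C3: 9 − 9 = 0  (binding)
  C4: 22 − 12 = 10  (slack)

Optimal: u = 3, v = 0
Binding: C3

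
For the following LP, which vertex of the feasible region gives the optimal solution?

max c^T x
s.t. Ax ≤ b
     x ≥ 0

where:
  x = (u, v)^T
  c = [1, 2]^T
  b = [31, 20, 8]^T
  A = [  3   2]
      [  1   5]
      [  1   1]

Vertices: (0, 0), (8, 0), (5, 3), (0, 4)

Evaluate the objective at each vertex of the feasible region:
  z(0, 0) = 0
  z(8, 0) = 8
  z(5, 3) = 11  ←
  z(0, 4) = 8
The maximum is at u = 5, v = 3.

(5, 3)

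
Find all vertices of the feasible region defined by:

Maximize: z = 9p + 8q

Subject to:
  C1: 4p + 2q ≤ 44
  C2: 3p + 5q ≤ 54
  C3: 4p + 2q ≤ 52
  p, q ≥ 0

(0, 0), (11, 0), (8, 6), (0, 10.8)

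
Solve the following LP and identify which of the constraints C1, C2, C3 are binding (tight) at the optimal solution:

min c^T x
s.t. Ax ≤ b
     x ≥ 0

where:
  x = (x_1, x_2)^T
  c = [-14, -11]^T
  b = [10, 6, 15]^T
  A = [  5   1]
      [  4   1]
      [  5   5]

At x_1 = 1, x_2 = 2, compute slack b - a·x for each constraint:
  C1: 10 − 7 = 3  (slack)
  C2: 6 − 6 = 0  (binding)
  C3: 15 − 15 = 0  (binding)

Optimal: x_1 = 1, x_2 = 2
Binding: C2, C3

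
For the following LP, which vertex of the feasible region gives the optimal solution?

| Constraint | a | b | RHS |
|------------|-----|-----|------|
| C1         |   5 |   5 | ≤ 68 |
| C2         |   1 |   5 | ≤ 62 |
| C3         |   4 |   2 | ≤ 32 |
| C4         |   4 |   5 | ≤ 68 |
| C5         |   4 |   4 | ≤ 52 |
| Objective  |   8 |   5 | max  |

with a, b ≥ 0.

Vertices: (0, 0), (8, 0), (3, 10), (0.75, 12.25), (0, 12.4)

Evaluate the objective at each vertex of the feasible region:
  z(0, 0) = 0
  z(8, 0) = 64
  z(3, 10) = 74  ←
  z(0.75, 12.25) = 67.25
  z(0, 12.4) = 62
The maximum is at a = 3, b = 10.

(3, 10)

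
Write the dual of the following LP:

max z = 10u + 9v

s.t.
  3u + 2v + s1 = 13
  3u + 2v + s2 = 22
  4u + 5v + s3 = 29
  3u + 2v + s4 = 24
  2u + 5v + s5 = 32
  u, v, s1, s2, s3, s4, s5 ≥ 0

Primal max cᵀx s.t. Ax ≤ b, x ≥ 0  →  Dual min bᵀy s.t. Aᵀy ≥ c, y ≥ 0.

Minimize: z = 13y1 + 22y2 + 29y3 + 24y4 + 32y5

Subject to:
  3y1 + 3y2 + 4y3 + 3y4 + 2y5 ≥ 10
  2y1 + 2y2 + 5y3 + 2y4 + 5y5 ≥ 9
  y1, y2, y3, y4, y5 ≥ 0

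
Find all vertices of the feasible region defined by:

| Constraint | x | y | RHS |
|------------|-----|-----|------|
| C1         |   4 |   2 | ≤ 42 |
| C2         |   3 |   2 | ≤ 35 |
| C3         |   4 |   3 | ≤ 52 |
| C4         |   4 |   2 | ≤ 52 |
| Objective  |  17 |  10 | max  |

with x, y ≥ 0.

(0, 0), (10.5, 0), (7, 7), (1, 16), (0, 17.33)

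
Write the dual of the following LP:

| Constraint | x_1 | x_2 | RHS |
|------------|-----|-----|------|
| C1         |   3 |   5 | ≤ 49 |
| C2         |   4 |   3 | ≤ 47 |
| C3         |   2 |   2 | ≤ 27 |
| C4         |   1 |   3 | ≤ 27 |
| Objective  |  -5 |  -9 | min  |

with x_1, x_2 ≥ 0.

Primal min cᵀx s.t. Ax ≤ b, x ≥ 0  →  Dual max −bᵀy s.t. Aᵀy ≥ −c, y ≥ 0.

Maximize: z = -49y1 - 47y2 - 27y3 - 27y4

Subject to:
  3y1 + 4y2 + 2y3 + y4 ≥ 5
  5y1 + 3y2 + 2y3 + 3y4 ≥ 9
  y1, y2, y3, y4 ≥ 0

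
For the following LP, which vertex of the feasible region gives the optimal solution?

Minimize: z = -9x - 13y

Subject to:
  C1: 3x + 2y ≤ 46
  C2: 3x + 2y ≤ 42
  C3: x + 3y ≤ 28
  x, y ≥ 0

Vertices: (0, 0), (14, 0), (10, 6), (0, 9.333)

Evaluate the objective at each vertex of the feasible region:
  z(0, 0) = 0
  z(14, 0) = -126
  z(10, 6) = -168  ←
  z(0, 9.333) = -121.3
The minimum is at x = 10, y = 6.

(10, 6)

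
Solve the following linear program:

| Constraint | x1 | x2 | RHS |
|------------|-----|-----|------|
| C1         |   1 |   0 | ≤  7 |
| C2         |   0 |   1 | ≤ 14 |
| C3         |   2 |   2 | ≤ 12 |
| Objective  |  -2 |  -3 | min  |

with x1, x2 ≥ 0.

Evaluate the objective at each vertex of the feasible region:
  z(0, 0) = 0
  z(6, 0) = -12
  z(0, 6) = -18  ←
The minimum is at x1 = 0, x2 = 6.

x1 = 0, x2 = 6, z = -18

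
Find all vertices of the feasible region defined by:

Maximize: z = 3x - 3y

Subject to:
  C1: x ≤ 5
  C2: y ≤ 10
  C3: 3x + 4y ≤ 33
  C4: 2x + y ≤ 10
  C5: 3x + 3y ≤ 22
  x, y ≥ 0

(0, 0), (5, 0), (2.667, 4.667), (0, 7.333)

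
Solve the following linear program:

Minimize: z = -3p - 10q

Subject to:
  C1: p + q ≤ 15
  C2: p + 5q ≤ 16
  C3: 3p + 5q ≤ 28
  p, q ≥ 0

Evaluate the objective at each vertex of the feasible region:
  z(0, 0) = 0
  z(9.333, 0) = -28
  z(6, 2) = -38  ←
  z(0, 3.2) = -32
The minimum is at p = 6, q = 2.

p = 6, q = 2, z = -38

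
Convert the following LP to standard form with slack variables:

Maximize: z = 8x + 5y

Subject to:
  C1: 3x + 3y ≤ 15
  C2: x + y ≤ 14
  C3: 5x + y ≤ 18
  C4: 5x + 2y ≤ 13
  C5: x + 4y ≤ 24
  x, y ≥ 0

max z = 8x + 5y

s.t.
  3x + 3y + s1 = 15
  x + y + s2 = 14
  5x + y + s3 = 18
  5x + 2y + s4 = 13
  x + 4y + s5 = 24
  x, y, s1, s2, s3, s4, s5 ≥ 0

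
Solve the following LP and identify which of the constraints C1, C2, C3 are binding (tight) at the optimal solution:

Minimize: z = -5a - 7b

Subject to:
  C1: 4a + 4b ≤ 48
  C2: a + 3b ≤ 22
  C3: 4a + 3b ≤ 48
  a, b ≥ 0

At a = 7, b = 5, compute slack b - a·x for each constraint:
  C1: 48 − 48 = 0  (binding)
  C2: 22 − 22 = 0  (binding)
  C3: 48 − 43 = 5  (slack)

Optimal: a = 7, b = 5
Binding: C1, C2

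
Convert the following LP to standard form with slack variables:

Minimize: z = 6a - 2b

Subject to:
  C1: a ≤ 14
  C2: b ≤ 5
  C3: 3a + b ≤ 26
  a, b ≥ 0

min z = 6a - 2b

s.t.
  a + s1 = 14
  b + s2 = 5
  3a + b + s3 = 26
  a, b, s1, s2, s3 ≥ 0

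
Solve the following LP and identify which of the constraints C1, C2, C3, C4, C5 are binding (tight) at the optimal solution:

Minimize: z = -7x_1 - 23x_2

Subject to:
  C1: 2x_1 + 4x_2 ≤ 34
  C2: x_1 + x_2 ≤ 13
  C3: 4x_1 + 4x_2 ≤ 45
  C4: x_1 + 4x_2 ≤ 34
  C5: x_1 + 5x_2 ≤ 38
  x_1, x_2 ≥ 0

At x_1 = 3, x_2 = 7, compute slack b - a·x for each constraint:
  C1: 34 − 34 = 0  (binding)
  C2: 13 − 10 = 3  (slack)
  C3: 45 − 40 = 5  (slack)
  C4: 34 − 31 = 3  (slack)
  C5: 38 − 38 = 0  (binding)

Optimal: x_1 = 3, x_2 = 7
Binding: C1, C5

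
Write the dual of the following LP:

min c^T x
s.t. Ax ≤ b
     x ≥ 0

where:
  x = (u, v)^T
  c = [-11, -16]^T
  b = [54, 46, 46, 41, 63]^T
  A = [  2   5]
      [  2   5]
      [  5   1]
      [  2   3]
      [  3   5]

Primal min cᵀx s.t. Ax ≤ b, x ≥ 0  →  Dual max −bᵀy s.t. Aᵀy ≥ −c, y ≥ 0.

Maximize: z = -54y1 - 46y2 - 46y3 - 41y4 - 63y5

Subject to:
  2y1 + 2y2 + 5y3 + 2y4 + 3y5 ≥ 11
  5y1 + 5y2 + y3 + 3y4 + 5y5 ≥ 16
  y1, y2, y3, y4, y5 ≥ 0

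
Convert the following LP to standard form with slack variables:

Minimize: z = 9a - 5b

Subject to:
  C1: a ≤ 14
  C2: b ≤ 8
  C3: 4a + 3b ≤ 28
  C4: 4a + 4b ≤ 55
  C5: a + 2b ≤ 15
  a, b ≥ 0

min z = 9a - 5b

s.t.
  a + s1 = 14
  b + s2 = 8
  4a + 3b + s3 = 28
  4a + 4b + s4 = 55
  a + 2b + s5 = 15
  a, b, s1, s2, s3, s4, s5 ≥ 0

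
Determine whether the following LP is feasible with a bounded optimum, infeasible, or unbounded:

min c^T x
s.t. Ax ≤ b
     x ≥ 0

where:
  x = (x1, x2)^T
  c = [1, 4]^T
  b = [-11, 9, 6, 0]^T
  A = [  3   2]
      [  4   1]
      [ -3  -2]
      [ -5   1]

Infeasible (no feasible solution exists)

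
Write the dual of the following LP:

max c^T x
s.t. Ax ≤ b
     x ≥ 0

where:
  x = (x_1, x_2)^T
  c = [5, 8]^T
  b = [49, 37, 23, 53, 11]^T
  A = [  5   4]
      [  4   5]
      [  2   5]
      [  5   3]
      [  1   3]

Primal max cᵀx s.t. Ax ≤ b, x ≥ 0  →  Dual min bᵀy s.t. Aᵀy ≥ c, y ≥ 0.

Minimize: z = 49y1 + 37y2 + 23y3 + 53y4 + 11y5

Subject to:
  5y1 + 4y2 + 2y3 + 5y4 + y5 ≥ 5
  4y1 + 5y2 + 5y3 + 3y4 + 3y5 ≥ 8
  y1, y2, y3, y4, y5 ≥ 0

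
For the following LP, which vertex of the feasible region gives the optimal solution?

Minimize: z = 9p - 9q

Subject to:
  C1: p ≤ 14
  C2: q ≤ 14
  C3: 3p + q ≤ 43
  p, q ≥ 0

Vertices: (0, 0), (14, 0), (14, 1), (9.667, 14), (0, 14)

Evaluate the objective at each vertex of the feasible region:
  z(0, 0) = 0
  z(14, 0) = 126
  z(14, 1) = 117
  z(9.667, 14) = -39
  z(0, 14) = -126  ←
The minimum is at p = 0, q = 14.

(0, 14)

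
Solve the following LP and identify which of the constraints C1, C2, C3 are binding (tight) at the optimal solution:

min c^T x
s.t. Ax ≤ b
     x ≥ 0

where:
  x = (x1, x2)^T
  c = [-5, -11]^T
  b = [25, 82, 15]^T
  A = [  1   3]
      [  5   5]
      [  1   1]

At x1 = 10, x2 = 5, compute slack b - a·x for each constraint:
  C1: 25 − 25 = 0  (binding)
  C2: 82 − 75 = 7  (slack)
  C3: 15 − 15 = 0  (binding)

Optimal: x1 = 10, x2 = 5
Binding: C1, C3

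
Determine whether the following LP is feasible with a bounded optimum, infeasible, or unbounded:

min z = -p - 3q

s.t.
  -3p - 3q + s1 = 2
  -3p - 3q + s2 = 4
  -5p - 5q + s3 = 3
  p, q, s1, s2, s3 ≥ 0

Unbounded (objective can decrease without bound)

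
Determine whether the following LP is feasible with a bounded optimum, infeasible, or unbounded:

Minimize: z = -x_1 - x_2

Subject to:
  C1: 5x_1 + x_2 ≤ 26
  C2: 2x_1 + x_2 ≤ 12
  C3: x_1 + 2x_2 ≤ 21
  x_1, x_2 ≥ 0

Feasible with a bounded optimal solution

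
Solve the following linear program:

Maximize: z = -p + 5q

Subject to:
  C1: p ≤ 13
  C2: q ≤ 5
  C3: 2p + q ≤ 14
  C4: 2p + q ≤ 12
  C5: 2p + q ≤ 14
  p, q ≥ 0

Evaluate the objective at each vertex of the feasible region:
  z(0, 0) = 0
  z(6, 0) = -6
  z(3.5, 5) = 21.5
  z(0, 5) = 25  ←
The maximum is at p = 0, q = 5.

p = 0, q = 5, z = 25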